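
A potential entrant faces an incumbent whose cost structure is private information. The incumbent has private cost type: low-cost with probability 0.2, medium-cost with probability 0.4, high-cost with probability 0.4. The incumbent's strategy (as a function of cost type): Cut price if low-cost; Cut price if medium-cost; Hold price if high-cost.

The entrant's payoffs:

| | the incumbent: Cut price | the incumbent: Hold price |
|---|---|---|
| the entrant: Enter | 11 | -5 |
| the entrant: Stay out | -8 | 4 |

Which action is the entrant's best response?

E[Enter] = 0.2·(11) + 0.4·(11) + 0.4·(-5) = 4.6
E[Stay out] = 0.2·(-8) + 0.4·(-8) + 0.4·(4) = -3.2
Best response: Enter (4.6 is the largest).

Enter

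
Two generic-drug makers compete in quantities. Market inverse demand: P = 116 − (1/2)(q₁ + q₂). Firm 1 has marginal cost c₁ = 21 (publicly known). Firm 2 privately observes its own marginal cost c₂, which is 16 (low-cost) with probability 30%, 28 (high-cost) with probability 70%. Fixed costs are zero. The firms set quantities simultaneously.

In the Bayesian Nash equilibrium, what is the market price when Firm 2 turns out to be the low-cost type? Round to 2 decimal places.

49.60

Firm 2 with cost c maximizes (116 − (1/2)(q₁+q₂) − c)·q₂, giving q₂(c) = (116 − c − (1/2)q₁).
E[c₂] = 0.3·16 + 0.7·28 = 24.4
Firm 1's FOC against E[q₂] yields q₁ = (116 − 2·21 + E[c₂])/(3/2) = (116 − 42 + 24.4)/(3/2) = 65.6.
q₂(low-cost) = 67.2, so P = 116 − (1/2)·(65.6 + 67.2) = 49.6.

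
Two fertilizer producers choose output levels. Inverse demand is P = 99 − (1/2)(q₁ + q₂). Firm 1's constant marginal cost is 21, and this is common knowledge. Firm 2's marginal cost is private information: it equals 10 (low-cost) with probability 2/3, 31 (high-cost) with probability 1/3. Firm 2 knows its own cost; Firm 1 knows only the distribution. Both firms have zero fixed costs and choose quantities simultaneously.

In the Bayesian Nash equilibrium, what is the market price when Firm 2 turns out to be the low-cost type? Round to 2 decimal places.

42.17

Firm 2 with cost c maximizes (99 − (1/2)(q₁+q₂) − c)·q₂, giving q₂(c) = (99 − c − (1/2)q₁).
E[c₂] = 2/3·10 + 1/3·31 = 17
Firm 1's FOC against E[q₂] yields q₁ = (99 − 2·21 + E[c₂])/(3/2) = (99 − 42 + 17)/(3/2) = 49.3333.
q₂(low-cost) = 64.3333, so P = 99 − (1/2)·(49.3333 + 64.3333) = 42.1667.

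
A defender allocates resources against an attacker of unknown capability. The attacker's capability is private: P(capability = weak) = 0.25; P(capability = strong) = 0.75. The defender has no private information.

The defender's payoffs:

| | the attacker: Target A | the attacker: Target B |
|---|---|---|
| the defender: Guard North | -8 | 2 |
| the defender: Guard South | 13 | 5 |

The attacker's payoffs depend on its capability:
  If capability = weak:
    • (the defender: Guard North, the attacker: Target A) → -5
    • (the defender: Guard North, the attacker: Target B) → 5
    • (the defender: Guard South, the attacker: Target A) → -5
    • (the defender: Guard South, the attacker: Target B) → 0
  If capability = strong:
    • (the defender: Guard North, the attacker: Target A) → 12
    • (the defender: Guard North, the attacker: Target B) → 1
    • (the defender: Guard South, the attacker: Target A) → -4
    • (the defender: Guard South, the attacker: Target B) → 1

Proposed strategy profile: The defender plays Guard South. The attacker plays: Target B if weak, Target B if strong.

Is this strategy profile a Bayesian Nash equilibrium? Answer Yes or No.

A profile is a BNE iff every type of every player is best-responding given beliefs about the other side.
The defender plays Guard South: E[Guard South] = 0.25·(5) + 0.75·(5) = 5; E[Guard North] = 2. Best-responding. ✓
The attacker (capability weak), facing Guard South: Target A gives -5, Target B gives 0. Proposed Target B is best. ✓
The attacker (capability strong), facing Guard South: Target A gives -4, Target B gives 1. Proposed Target B is best. ✓

Yes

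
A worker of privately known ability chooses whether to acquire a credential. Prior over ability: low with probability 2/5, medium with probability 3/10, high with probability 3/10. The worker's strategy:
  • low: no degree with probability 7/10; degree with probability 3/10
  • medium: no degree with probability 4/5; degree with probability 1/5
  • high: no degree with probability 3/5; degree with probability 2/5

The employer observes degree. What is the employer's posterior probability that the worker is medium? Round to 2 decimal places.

P(degree) = (2/5)·(3/10) + (3/10)·(1/5) + (3/10)·(2/5) = 3/10
P(medium | degree) = ((3/10)·(1/5)) / (3/10) = (3/50) / (3/10) = 1/5

0.20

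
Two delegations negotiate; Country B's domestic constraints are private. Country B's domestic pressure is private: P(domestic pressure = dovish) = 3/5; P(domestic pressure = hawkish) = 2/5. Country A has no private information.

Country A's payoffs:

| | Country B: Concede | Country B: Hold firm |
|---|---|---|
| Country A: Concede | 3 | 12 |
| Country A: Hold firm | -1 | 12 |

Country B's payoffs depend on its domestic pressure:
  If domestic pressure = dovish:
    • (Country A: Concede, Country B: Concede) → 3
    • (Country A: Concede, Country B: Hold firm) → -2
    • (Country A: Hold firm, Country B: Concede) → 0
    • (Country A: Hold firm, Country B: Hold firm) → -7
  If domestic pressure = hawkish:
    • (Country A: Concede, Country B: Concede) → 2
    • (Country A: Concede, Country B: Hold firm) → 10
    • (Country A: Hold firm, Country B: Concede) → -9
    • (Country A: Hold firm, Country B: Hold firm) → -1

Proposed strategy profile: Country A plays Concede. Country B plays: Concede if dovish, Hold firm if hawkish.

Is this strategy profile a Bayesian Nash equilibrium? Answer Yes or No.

A profile is a BNE iff every type of every player is best-responding given beliefs about the other side.
Country A plays Concede: E[Concede] = 3/5·(3) + 2/5·(12) = 33/5; E[Hold firm] = 21/5. Best-responding. ✓
Country B (domestic pressure dovish), facing Concede: Concede gives 3, Hold firm gives -2. Proposed Concede is best. ✓
Country B (domestic pressure hawkish), facing Concede: Concede gives 2, Hold firm gives 10. Proposed Hold firm is best. ✓

Yes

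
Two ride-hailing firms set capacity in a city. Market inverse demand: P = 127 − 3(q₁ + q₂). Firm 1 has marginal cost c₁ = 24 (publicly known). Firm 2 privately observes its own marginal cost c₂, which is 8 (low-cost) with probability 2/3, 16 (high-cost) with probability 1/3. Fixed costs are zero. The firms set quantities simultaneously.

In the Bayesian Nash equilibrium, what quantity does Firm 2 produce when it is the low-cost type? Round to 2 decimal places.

Type-c best response for Firm 2: q₂(c) = (127 − c)/6 − q₁/2.
Firm 1 maximizes expected profit; its first-order condition is 127 − 6q₁ − 3E[q₂] − 24 = 0.
Substituting E[q₂] and solving: E[c₂] = 10.6667, so q₁ = (127 − 2·24 + 10.6667)/9 = 9.96296.
q₂(low-cost) = (127 − 8 − 3·9.96296)/6 = 14.8519.

14.85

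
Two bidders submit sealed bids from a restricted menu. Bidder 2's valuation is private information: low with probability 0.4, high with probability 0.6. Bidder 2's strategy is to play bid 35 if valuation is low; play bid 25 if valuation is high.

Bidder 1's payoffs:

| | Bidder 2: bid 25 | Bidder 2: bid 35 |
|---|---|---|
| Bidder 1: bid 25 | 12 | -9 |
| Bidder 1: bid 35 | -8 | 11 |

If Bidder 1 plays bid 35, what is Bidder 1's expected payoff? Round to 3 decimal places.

-0.400

E[bid 35] = 0.4·11 + 0.6·(-8) = 4.4 + (-4.8) = -0.4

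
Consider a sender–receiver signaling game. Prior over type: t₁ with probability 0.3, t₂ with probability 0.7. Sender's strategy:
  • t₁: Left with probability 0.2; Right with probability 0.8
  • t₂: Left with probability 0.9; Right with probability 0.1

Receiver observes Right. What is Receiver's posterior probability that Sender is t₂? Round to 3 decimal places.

0.226

Apply Bayes' rule using the sender's strategy as the likelihood.
P(Right) = 0.3·0.8 + 0.7·0.1 = 0.31
P(t₂ | Right) = (0.7·0.1) / 0.31 = 0.07 / 0.31 = 0.225806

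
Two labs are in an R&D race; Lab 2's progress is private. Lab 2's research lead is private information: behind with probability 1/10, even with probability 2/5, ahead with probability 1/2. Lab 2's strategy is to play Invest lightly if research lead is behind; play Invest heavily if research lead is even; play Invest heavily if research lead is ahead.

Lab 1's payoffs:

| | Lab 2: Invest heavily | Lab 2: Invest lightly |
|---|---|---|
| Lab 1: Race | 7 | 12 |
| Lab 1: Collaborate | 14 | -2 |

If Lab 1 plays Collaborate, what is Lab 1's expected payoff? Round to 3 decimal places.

Take the expectation over Lab 2's research lead, weighting each type's action by its prior probability.
E[Collaborate] = 1/10·(-2) + 2/5·14 + 1/2·14 = (-1/5) + 28/5 + 7 = 62/5

12.400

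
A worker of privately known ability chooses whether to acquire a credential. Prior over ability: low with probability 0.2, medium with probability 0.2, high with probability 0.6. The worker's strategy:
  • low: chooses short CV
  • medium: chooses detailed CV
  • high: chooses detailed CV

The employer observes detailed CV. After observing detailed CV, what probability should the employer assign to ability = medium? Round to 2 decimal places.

0.25

Apply Bayes' rule using the sender's strategy as the likelihood.
P(detailed CV) = 0.2·0 + 0.2·1 + 0.6·1 = 0.8
P(medium | detailed CV) = (0.2·1) / 0.8 = 0.2 / 0.8 = 0.25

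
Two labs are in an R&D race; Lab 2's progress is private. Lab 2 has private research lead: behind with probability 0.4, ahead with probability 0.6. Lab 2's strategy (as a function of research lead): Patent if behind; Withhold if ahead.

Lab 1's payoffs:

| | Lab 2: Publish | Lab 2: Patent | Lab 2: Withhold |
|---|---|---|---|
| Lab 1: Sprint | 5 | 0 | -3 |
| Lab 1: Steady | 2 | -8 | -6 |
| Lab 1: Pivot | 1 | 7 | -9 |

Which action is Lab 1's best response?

E[Sprint] = 0.4·(0) + 0.6·(-3) = -1.8
E[Steady] = 0.4·(-8) + 0.6·(-6) = -6.8
E[Pivot] = 0.4·(7) + 0.6·(-9) = -2.6
Best response: Sprint (-1.8 is the largest).

Sprint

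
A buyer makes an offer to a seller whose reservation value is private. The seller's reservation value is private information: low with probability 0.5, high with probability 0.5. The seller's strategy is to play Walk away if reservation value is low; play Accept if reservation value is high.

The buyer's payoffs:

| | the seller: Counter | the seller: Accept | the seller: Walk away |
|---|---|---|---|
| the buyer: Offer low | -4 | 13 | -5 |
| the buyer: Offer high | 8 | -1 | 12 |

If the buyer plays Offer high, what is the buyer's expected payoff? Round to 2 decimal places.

5.50

Take the expectation over the seller's reservation value, weighting each type's action by its prior probability.
E[Offer high] = 0.5·12 + 0.5·(-1) = 6 + (-0.5) = 5.5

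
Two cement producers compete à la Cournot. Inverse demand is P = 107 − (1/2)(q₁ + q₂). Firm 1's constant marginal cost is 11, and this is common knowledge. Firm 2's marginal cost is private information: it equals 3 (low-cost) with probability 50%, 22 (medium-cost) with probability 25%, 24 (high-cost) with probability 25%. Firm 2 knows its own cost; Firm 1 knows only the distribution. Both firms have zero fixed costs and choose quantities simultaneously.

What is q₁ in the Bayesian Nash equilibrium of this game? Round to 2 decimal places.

65.33

Firm 2 with cost c maximizes (107 − (1/2)(q₁+q₂) − c)·q₂, giving q₂(c) = (107 − c − (1/2)q₁).
E[c₂] = 0.5·3 + 0.25·22 + 0.25·24 = 13
Firm 1's FOC against E[q₂] yields q₁ = (107 − 2·11 + E[c₂])/(3/2) = (107 − 22 + 13)/(3/2) = 65.3333.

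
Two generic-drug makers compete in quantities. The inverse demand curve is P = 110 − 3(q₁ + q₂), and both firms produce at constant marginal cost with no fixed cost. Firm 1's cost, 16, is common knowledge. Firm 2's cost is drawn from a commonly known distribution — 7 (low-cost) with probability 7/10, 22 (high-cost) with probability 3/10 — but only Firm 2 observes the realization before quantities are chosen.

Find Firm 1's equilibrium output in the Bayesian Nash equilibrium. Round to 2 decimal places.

Type-c best response for Firm 2: q₂(c) = (110 − c)/6 − q₁/2.
Firm 1 maximizes expected profit; its first-order condition is 110 − 6q₁ − 3E[q₂] − 16 = 0.
Substituting E[q₂] and solving: E[c₂] = 11.5, so q₁ = (110 − 2·16 + 11.5)/9 = 9.94444.

9.94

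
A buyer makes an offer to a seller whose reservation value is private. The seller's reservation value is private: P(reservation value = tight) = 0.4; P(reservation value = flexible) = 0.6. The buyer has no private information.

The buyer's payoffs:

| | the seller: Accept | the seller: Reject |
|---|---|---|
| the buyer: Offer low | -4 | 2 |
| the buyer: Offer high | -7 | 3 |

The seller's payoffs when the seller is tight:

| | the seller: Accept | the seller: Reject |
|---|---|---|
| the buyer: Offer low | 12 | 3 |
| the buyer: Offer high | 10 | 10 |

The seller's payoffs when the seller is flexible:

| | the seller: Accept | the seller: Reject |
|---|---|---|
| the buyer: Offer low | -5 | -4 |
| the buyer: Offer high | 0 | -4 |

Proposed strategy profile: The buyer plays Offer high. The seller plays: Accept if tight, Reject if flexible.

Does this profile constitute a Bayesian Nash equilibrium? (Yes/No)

No

The buyer plays Offer high: E[Offer high] = 0.4·(-7) + 0.6·(3) = -1; E[Offer low] = -0.4. Not best-responding. ✗
The seller (reservation value tight), facing Offer high: Accept gives 10, Reject gives 10. Proposed Accept is best. ✓
The seller (reservation value flexible), facing Offer high: Accept gives 0, Reject gives -4. Proposed Reject is not best — profitable deviation exists. ✗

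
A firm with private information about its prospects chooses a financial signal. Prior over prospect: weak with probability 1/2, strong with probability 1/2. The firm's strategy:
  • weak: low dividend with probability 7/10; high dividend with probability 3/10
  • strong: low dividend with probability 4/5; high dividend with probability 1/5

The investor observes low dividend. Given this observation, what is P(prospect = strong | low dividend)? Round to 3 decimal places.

0.533

Apply Bayes' rule using the sender's strategy as the likelihood.
P(low dividend) = (1/2)·(7/10) + (1/2)·(4/5) = 3/4
P(strong | low dividend) = ((1/2)·(4/5)) / (3/4) = (2/5) / (3/4) = 8/15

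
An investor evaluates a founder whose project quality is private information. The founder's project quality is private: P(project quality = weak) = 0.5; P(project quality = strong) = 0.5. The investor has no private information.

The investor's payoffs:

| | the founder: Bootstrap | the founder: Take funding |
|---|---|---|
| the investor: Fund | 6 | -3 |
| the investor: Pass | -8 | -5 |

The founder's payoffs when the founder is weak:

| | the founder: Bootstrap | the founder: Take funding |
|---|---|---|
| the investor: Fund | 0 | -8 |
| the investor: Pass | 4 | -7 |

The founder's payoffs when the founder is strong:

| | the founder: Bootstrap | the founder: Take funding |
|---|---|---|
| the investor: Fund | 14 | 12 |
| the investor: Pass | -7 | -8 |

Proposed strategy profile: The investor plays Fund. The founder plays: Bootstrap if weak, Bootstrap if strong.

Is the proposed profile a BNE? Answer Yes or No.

A profile is a BNE iff every type of every player is best-responding given beliefs about the other side.
The investor plays Fund: E[Fund] = 0.5·(6) + 0.5·(6) = 6; E[Pass] = -8. Best-responding. ✓
The founder (project quality weak), facing Fund: Bootstrap gives 0, Take funding gives -8. Proposed Bootstrap is best. ✓
The founder (project quality strong), facing Fund: Bootstrap gives 14, Take funding gives 12. Proposed Bootstrap is best. ✓

Yes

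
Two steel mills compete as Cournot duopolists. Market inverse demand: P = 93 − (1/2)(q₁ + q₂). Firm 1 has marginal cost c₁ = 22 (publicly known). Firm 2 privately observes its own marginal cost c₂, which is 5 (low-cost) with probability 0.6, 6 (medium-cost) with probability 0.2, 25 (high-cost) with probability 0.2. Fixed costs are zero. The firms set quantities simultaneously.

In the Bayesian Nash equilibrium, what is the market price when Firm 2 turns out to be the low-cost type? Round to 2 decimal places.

Firm 2 with cost c maximizes (93 − (1/2)(q₁+q₂) − c)·q₂, giving q₂(c) = (93 − c − (1/2)q₁).
E[c₂] = 0.6·5 + 0.2·6 + 0.2·25 = 9.2
Firm 1's FOC against E[q₂] yields q₁ = (93 − 2·22 + E[c₂])/(3/2) = (93 − 44 + 9.2)/(3/2) = 38.8.
q₂(low-cost) = 68.6, so P = 93 − (1/2)·(38.8 + 68.6) = 39.3.

39.30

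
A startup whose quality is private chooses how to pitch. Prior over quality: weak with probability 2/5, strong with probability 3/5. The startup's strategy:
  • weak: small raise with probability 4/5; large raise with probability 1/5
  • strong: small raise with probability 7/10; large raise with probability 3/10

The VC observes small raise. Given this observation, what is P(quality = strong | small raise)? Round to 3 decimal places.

0.568

Apply Bayes' rule using the sender's strategy as the likelihood.
P(small raise) = (2/5)·(4/5) + (3/5)·(7/10) = 37/50
P(strong | small raise) = ((3/5)·(7/10)) / (37/50) = (21/50) / (37/50) = 21/37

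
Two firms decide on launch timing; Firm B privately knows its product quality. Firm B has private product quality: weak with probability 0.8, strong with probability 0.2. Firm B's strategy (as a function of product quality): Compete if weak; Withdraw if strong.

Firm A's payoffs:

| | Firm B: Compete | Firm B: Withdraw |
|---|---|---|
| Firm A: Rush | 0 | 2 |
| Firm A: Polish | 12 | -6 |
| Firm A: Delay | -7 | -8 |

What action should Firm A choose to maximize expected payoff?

Polish

E[Rush] = 0.8·(0) + 0.2·(2) = 0.4
E[Polish] = 0.8·(12) + 0.2·(-6) = 8.4
E[Delay] = 0.8·(-7) + 0.2·(-8) = -7.2
Best response: Polish (8.4 is the largest).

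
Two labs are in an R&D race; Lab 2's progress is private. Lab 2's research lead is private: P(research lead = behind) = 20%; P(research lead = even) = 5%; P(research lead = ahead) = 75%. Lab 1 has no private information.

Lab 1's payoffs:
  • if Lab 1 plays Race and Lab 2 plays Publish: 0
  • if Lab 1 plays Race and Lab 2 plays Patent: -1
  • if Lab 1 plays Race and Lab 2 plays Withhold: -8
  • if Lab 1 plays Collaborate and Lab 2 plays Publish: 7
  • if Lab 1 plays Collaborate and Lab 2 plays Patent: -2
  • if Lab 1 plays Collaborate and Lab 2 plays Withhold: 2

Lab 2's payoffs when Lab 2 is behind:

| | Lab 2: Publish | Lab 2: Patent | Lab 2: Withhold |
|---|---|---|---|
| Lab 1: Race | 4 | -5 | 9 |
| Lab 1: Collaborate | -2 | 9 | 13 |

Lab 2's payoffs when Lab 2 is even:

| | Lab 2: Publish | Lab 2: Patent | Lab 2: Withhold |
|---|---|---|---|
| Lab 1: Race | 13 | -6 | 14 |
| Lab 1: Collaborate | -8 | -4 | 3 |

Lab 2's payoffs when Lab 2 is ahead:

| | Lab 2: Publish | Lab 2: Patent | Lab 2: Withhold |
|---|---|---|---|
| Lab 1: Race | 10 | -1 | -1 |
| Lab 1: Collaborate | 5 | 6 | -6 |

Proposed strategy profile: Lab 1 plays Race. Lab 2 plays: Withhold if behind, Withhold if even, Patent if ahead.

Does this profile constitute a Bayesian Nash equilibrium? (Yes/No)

No

Lab 1 plays Race: E[Race] = 0.2·(-8) + 0.05·(-8) + 0.75·(-1) = -2.75; E[Collaborate] = -1. Not best-responding. ✗
Lab 2 (research lead behind), facing Race: Publish gives 4, Patent gives -5, Withhold gives 9. Proposed Withhold is best. ✓
Lab 2 (research lead even), facing Race: Publish gives 13, Patent gives -6, Withhold gives 14. Proposed Withhold is best. ✓
Lab 2 (research lead ahead), facing Race: Publish gives 10, Patent gives -1, Withhold gives -1. Proposed Patent is not best — profitable deviation exists. ✗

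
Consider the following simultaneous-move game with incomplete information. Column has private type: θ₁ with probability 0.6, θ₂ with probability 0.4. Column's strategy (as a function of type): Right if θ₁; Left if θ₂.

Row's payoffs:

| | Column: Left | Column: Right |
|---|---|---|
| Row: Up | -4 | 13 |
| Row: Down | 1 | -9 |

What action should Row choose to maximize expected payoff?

Up

Compute Row's expected payoff for each action, taking the expectation over Column's type.
E[Up] = 0.6·(13) + 0.4·(-4) = 6.2
E[Down] = 0.6·(-9) + 0.4·(1) = -5
Best response: Up (6.2 is the largest).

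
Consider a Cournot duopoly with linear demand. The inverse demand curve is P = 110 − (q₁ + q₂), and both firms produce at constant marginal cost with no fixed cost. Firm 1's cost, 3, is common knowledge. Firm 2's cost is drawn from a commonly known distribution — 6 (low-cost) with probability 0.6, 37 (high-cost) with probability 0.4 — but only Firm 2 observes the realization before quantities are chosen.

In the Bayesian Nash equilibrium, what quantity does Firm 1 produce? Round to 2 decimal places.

40.80

Firm 2 with cost c maximizes (110 − (q₁+q₂) − c)·q₂, giving q₂(c) = (110 − c − q₁)/2.
E[c₂] = 0.6·6 + 0.4·37 = 18.4
Firm 1's FOC against E[q₂] yields q₁ = (110 − 2·3 + E[c₂])/3 = (110 − 6 + 18.4)/3 = 40.8.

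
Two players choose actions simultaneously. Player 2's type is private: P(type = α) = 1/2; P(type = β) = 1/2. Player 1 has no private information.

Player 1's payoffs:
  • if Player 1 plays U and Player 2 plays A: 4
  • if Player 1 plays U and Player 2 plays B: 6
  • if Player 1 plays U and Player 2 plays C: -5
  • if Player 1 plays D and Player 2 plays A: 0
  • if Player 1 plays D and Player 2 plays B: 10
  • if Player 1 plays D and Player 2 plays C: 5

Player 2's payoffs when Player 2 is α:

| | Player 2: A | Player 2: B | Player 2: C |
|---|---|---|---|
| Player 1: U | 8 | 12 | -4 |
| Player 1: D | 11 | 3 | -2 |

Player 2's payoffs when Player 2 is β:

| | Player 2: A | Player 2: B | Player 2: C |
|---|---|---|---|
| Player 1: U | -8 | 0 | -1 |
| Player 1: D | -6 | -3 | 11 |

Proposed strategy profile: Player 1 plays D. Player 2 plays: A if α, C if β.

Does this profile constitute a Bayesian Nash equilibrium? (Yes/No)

Yes

Player 1 plays D: E[D] = 1/2·(0) + 1/2·(5) = 5/2; E[U] = -1/2. Best-responding. ✓
Player 2 (type α), facing D: A gives 11, B gives 3, C gives -2. Proposed A is best. ✓
Player 2 (type β), facing D: A gives -6, B gives -3, C gives 11. Proposed C is best. ✓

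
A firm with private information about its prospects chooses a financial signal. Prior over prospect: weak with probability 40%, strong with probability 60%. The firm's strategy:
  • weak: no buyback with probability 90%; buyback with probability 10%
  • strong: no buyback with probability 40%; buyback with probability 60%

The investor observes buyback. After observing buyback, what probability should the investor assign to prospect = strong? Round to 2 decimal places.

P(buyback) = 0.4·0.1 + 0.6·0.6 = 0.4
P(strong | buyback) = (0.6·0.6) / 0.4 = 0.36 / 0.4 = 0.9

0.90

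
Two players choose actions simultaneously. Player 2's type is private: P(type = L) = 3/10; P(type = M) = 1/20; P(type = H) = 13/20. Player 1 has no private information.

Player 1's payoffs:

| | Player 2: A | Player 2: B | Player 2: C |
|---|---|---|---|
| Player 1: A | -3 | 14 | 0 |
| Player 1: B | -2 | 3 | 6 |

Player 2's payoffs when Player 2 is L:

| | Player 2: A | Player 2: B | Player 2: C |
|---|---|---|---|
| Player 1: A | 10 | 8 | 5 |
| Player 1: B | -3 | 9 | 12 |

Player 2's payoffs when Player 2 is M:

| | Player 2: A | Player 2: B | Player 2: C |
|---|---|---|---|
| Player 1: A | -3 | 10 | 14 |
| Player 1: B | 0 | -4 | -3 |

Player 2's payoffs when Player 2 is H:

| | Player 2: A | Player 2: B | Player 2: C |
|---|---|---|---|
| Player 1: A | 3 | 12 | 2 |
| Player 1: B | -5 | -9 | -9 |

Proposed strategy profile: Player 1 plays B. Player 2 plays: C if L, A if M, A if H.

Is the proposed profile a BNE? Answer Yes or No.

Player 1 plays B: E[B] = 3/10·(6) + 1/20·(-2) + 13/20·(-2) = 2/5; E[A] = -21/10. Best-responding. ✓
Player 2 (type L), facing B: A gives -3, B gives 9, C gives 12. Proposed C is best. ✓
Player 2 (type M), facing B: A gives 0, B gives -4, C gives -3. Proposed A is best. ✓
Player 2 (type H), facing B: A gives -5, B gives -9, C gives -9. Proposed A is best. ✓

Yes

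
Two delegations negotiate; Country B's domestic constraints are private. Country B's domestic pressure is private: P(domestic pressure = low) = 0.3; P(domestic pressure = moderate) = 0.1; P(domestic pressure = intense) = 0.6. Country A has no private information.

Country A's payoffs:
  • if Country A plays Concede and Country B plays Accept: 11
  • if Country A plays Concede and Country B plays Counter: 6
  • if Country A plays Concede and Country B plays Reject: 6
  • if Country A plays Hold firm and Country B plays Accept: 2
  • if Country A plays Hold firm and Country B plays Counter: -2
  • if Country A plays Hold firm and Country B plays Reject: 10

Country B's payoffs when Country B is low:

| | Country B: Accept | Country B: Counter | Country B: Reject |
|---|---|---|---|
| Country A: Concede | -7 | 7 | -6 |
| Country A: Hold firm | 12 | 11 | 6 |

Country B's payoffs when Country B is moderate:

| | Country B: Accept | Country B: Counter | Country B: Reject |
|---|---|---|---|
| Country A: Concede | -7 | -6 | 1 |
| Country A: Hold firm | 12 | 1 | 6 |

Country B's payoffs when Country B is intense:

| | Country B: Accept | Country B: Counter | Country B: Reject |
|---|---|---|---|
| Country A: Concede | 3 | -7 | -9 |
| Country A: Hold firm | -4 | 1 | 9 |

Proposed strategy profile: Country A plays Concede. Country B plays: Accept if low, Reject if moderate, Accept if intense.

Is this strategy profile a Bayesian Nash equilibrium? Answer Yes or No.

Country A plays Concede: E[Concede] = 0.3·(11) + 0.1·(6) + 0.6·(11) = 10.5; E[Hold firm] = 2.8. Best-responding. ✓
Country B (domestic pressure low), facing Concede: Accept gives -7, Counter gives 7, Reject gives -6. Proposed Accept is not best — profitable deviation exists. ✗
Country B (domestic pressure moderate), facing Concede: Accept gives -7, Counter gives -6, Reject gives 1. Proposed Reject is best. ✓
Country B (domestic pressure intense), facing Concede: Accept gives 3, Counter gives -7, Reject gives -9. Proposed Accept is best. ✓

No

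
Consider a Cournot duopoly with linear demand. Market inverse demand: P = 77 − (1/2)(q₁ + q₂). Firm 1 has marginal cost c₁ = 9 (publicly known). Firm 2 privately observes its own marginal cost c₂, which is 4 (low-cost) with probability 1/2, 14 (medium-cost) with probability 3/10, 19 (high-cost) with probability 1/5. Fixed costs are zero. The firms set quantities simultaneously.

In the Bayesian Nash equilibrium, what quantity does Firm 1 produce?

46

Firm 2 with cost c maximizes (77 − (1/2)(q₁+q₂) − c)·q₂, giving q₂(c) = (77 − c − (1/2)q₁).
E[c₂] = 1/2·4 + 3/10·14 + 1/5·19 = 10
Firm 1's FOC against E[q₂] yields q₁ = (77 − 2·9 + E[c₂])/(3/2) = (77 − 18 + 10)/(3/2) = 46.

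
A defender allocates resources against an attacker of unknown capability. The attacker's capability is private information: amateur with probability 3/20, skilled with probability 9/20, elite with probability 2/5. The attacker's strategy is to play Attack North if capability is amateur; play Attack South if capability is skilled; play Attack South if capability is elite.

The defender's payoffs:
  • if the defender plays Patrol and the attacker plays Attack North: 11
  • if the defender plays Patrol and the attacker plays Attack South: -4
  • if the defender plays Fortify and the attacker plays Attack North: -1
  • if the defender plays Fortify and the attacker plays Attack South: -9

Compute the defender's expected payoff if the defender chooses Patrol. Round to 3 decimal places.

E[Patrol] = 3/20·11 + 9/20·(-4) + 2/5·(-4) = 33/20 + (-9/5) + (-8/5) = -7/4

-1.750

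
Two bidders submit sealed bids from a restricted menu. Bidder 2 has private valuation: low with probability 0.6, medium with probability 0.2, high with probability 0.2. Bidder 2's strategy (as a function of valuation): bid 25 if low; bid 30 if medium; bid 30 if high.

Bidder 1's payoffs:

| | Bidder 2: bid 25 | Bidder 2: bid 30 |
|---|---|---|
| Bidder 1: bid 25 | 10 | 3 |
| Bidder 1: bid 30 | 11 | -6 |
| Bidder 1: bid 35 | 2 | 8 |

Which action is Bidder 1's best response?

bid 25

E[bid 25] = 0.6·(10) + 0.2·(3) + 0.2·(3) = 7.2
E[bid 30] = 0.6·(11) + 0.2·(-6) + 0.2·(-6) = 4.2
E[bid 35] = 0.6·(2) + 0.2·(8) + 0.2·(8) = 4.4
Best response: bid 25 (7.2 is the largest).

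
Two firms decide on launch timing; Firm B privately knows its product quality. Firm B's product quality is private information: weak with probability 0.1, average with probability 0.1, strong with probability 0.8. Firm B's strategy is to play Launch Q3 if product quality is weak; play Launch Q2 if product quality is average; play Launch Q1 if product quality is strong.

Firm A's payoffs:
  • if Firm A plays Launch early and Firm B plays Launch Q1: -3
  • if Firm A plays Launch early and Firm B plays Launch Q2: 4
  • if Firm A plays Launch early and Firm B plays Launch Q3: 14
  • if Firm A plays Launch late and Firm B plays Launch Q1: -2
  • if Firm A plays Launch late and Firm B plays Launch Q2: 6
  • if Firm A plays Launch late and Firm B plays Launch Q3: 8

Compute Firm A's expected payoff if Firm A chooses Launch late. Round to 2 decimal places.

Take the expectation over Firm B's product quality, weighting each type's action by its prior probability.
E[Launch late] = 0.1·8 + 0.1·6 + 0.8·(-2) = 0.8 + 0.6 + (-1.6) = -0.2

-0.20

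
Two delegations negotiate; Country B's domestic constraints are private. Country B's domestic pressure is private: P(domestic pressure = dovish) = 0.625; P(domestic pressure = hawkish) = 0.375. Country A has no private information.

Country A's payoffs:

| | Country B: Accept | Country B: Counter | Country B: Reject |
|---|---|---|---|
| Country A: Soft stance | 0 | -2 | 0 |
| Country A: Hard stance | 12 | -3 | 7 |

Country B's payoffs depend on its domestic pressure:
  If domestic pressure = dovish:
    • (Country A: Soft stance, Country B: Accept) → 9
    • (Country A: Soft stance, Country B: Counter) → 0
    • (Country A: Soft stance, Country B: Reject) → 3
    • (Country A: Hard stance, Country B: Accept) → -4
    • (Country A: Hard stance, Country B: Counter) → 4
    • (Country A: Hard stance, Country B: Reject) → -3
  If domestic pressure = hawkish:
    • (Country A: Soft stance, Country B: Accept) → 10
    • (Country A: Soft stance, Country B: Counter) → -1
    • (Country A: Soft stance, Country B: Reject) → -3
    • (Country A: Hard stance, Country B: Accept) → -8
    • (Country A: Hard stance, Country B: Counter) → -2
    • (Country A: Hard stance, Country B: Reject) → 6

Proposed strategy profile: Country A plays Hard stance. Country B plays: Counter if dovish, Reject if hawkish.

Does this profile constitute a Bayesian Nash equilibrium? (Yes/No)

Country A plays Hard stance: E[Hard stance] = 0.625·(-3) + 0.375·(7) = 0.75; E[Soft stance] = -1.25. Best-responding. ✓
Country B (domestic pressure dovish), facing Hard stance: Accept gives -4, Counter gives 4, Reject gives -3. Proposed Counter is best. ✓
Country B (domestic pressure hawkish), facing Hard stance: Accept gives -8, Counter gives -2, Reject gives 6. Proposed Reject is best. ✓

Yes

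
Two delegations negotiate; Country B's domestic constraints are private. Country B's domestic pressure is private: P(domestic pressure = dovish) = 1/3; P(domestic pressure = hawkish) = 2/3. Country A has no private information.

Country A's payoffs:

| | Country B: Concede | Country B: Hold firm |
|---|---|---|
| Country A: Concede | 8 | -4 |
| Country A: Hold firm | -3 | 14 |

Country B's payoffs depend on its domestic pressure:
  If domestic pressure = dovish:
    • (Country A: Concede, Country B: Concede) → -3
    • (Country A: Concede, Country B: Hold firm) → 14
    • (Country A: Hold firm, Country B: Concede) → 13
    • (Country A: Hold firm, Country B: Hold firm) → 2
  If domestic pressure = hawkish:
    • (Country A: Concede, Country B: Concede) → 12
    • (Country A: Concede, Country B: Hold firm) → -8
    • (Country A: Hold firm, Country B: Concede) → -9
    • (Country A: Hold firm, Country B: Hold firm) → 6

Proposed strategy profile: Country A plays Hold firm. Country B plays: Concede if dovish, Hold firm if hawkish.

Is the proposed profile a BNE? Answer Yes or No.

Yes

Country A plays Hold firm: E[Hold firm] = 1/3·(-3) + 2/3·(14) = 25/3; E[Concede] = 0. Best-responding. ✓
Country B (domestic pressure dovish), facing Hold firm: Concede gives 13, Hold firm gives 2. Proposed Concede is best. ✓
Country B (domestic pressure hawkish), facing Hold firm: Concede gives -9, Hold firm gives 6. Proposed Hold firm is best. ✓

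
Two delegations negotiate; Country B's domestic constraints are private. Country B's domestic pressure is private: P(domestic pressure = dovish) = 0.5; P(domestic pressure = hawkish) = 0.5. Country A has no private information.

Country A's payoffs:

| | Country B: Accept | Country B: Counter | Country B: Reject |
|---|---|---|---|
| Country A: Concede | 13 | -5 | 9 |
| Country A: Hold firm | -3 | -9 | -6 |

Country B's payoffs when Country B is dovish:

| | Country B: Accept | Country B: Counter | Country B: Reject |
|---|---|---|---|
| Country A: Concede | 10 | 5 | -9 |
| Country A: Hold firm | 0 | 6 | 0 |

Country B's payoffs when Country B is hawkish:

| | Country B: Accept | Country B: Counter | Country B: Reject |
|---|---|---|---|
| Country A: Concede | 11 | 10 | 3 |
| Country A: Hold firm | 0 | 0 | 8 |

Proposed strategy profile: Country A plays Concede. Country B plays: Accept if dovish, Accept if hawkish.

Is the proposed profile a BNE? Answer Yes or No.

Country A plays Concede: E[Concede] = 0.5·(13) + 0.5·(13) = 13; E[Hold firm] = -3. Best-responding. ✓
Country B (domestic pressure dovish), facing Concede: Accept gives 10, Counter gives 5, Reject gives -9. Proposed Accept is best. ✓
Country B (domestic pressure hawkish), facing Concede: Accept gives 11, Counter gives 10, Reject gives 3. Proposed Accept is best. ✓

Yes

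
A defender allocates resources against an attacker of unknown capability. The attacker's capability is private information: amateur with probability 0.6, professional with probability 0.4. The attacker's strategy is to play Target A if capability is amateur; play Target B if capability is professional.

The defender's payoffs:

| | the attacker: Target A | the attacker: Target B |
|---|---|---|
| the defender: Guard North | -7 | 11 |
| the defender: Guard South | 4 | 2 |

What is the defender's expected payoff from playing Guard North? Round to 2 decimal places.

0.20

E[Guard North] = 0.6·(-7) + 0.4·11 = (-4.2) + 4.4 = 0.2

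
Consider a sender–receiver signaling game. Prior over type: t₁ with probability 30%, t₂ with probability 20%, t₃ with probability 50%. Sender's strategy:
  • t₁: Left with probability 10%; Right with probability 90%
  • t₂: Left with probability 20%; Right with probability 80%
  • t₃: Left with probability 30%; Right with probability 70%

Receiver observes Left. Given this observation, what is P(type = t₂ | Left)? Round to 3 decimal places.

P(Left) = 0.3·0.1 + 0.2·0.2 + 0.5·0.3 = 0.22
P(t₂ | Left) = (0.2·0.2) / 0.22 = 0.04 / 0.22 = 0.181818

0.182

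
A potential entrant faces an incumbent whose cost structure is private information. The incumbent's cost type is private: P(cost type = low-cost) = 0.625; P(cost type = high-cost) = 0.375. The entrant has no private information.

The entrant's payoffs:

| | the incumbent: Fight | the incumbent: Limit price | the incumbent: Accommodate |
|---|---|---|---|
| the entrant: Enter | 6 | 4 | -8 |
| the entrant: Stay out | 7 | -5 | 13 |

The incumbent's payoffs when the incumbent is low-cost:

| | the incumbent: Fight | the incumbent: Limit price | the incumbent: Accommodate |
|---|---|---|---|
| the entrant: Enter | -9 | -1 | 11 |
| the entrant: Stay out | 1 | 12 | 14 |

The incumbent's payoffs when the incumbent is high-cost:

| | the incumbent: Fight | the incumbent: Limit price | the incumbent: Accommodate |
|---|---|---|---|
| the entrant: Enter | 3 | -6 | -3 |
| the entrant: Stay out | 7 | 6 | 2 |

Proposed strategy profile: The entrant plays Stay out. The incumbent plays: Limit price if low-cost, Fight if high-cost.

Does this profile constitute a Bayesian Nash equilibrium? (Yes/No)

No

The entrant plays Stay out: E[Stay out] = 0.625·(-5) + 0.375·(7) = -0.5; E[Enter] = 4.75. Not best-responding. ✗
The incumbent (cost type low-cost), facing Stay out: Fight gives 1, Limit price gives 12, Accommodate gives 14. Proposed Limit price is not best — profitable deviation exists. ✗
The incumbent (cost type high-cost), facing Stay out: Fight gives 7, Limit price gives 6, Accommodate gives 2. Proposed Fight is best. ✓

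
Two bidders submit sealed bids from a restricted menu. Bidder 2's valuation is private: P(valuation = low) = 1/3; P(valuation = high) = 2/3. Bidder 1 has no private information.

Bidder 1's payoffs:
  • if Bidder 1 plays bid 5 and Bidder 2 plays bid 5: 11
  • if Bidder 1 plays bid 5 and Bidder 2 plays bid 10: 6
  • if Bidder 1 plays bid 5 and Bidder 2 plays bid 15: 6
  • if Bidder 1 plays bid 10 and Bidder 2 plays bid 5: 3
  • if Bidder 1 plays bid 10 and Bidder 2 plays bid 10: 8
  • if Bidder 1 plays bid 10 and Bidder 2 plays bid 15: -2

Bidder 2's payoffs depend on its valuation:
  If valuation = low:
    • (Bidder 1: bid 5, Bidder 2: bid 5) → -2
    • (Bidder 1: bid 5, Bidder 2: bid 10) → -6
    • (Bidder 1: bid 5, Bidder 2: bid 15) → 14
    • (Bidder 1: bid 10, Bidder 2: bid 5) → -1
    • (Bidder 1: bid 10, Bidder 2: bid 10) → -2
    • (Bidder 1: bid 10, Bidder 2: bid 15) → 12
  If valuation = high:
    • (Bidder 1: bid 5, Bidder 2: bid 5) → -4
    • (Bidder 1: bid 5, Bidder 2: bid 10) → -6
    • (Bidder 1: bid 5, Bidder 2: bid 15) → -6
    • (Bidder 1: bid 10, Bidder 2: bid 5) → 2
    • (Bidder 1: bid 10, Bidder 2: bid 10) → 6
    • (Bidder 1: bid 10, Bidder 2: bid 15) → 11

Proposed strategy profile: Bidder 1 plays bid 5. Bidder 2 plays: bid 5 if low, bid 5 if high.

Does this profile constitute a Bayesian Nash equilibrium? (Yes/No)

Bidder 1 plays bid 5: E[bid 5] = 1/3·(11) + 2/3·(11) = 11; E[bid 10] = 3. Best-responding. ✓
Bidder 2 (valuation low), facing bid 5: bid 5 gives -2, bid 10 gives -6, bid 15 gives 14. Proposed bid 5 is not best — profitable deviation exists. ✗
Bidder 2 (valuation high), facing bid 5: bid 5 gives -4, bid 10 gives -6, bid 15 gives -6. Proposed bid 5 is best. ✓

No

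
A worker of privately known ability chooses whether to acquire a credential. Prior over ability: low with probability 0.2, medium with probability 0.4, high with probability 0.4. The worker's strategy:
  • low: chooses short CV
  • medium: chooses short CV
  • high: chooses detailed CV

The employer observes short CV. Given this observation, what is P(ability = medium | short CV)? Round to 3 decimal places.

0.667

Apply Bayes' rule using the sender's strategy as the likelihood.
P(short CV) = 0.2·1 + 0.4·1 + 0.4·0 = 0.6
P(medium | short CV) = (0.4·1) / 0.6 = 0.4 / 0.6 = 0.666667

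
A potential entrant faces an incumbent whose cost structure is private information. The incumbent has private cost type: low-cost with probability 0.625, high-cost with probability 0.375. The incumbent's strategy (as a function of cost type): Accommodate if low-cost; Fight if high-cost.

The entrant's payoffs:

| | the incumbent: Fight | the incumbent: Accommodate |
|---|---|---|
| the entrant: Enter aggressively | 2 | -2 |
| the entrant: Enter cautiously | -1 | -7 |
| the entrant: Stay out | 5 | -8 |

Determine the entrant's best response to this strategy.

Enter aggressively

E[Enter aggressively] = 0.625·(-2) + 0.375·(2) = -0.5
E[Enter cautiously] = 0.625·(-7) + 0.375·(-1) = -4.75
E[Stay out] = 0.625·(-8) + 0.375·(5) = -3.125
Best response: Enter aggressively (-0.5 is the largest).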